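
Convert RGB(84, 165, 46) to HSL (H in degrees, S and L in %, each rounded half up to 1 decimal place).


Normalize: R'=84/255≈0.3294, G'=165/255≈0.6471, B'=46/255≈0.1804
Max=165/255, Min=46/255, Δ=Max-Min=119/255
L = (Max+Min)/2 = (165+46)/510 = 211/510 = 0.41372… → L = 41.4%
L ≤ 0.5 → S = Δ/(Max+Min) = 119/(165+46) = 119/211 = 0.56398… → S = 56.4%
(the 1/255 factors cancel in S and H, so raw channel differences can be used)
Max is G' → H = 60 × ((B-R)/Δ + 2) = 60 × ((46-84)/119 + 2)
  -38/119 + 2 = -0.3193… + 2 = 1.6806…
  H = 60 × 1.6806… = 100.840…° → H = 100.8°
= HSL(100.8°, 56.4%, 41.4%)


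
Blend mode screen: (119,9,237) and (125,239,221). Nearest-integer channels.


Screen: C = 255 - (255-A)×(255-B)/255, rounded to nearest integer
R: 255 - (255-119)×(255-125)/255 = 255 - 17680/255 ≈ 255 - 69.333 = 185.667 → 186
G: 255 - (255-9)×(255-239)/255 = 255 - 3936/255 ≈ 255 - 15.435 = 239.565 → 240
B: 255 - (255-237)×(255-221)/255 = 255 - 612/255 ≈ 255 - 2.400 = 252.600 → 253
= RGB(186, 240, 253)


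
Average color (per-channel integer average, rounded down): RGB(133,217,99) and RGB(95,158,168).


Midpoint: each channel = ⌊(C₁+C₂)/2⌋
R: ⌊(133+95)/2⌋ = 114
G: ⌊(217+158)/2⌋ = 187
B: ⌊(99+168)/2⌋ = 133
= RGB(114, 187, 133)


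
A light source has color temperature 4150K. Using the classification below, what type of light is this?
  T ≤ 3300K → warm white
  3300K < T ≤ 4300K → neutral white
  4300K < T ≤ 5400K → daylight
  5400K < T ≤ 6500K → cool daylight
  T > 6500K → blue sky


Temperature: 4150K
3300K < 4150K ≤ 4300K → neutral white
Classification: neutral white


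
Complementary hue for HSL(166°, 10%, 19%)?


Complement = opposite side of color wheel = hue + 180°
H' = (166 + 180) mod 360 = 346°
S and L unchanged.
= HSL(346°, 10%, 19%)


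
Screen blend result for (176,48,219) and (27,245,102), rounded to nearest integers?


Screen: C = 255 - (255-A)×(255-B)/255, rounded to nearest integer
R: 255 - (255-176)×(255-27)/255 = 255 - 18012/255 ≈ 255 - 70.635 = 184.365 → 184
G: 255 - (255-48)×(255-245)/255 = 255 - 2070/255 ≈ 255 - 8.118 = 246.882 → 247
B: 255 - (255-219)×(255-102)/255 = 255 - 5508/255 ≈ 255 - 21.600 = 233.400 → 233
= RGB(184, 247, 233)


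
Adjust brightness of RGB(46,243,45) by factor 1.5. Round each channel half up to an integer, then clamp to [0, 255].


Multiply each channel by 1.5, round half up, clamp to [0, 255]
R: 46×1.5 = 69
G: 243×1.5 = 364.5 → round → 365 → clamp → 255
B: 45×1.5 = 67.5 → round → 68
= RGB(69, 255, 68)


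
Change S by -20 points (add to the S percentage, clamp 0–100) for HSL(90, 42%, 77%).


Original S = 42%
Adjustment = -20 percentage points
New S = 42 + (-20) = 22
Clamp to [0, 100] → 22
= HSL(90°, 22%, 77%)


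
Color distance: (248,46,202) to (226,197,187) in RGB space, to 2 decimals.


d = √[(R₁-R₂)² + (G₁-G₂)² + (B₁-B₂)²]
d = √[(248-226)² + (46-197)² + (202-187)²]
d = √[484 + 22801 + 225]
d = √23510
d ≈ 153.33


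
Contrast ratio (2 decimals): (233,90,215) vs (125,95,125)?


Linearize each sRGB channel c=v/255: c/12.92 if c ≤ 0.04045 else ((c+0.055)/1.055)^2.4
L = 0.2126×R_lin + 0.7152×G_lin + 0.0722×B_lin
Color 1 (233,90,215):
  R=233: 233/255≈0.9137 > 0.04045 → ((0.9137+0.055)/1.055)^2.4 ≈ 0.81485
  G=90: 90/255≈0.3529 > 0.04045 → ((0.3529+0.055)/1.055)^2.4 ≈ 0.10224
  B=215: 215/255≈0.8431 > 0.04045 → ((0.8431+0.055)/1.055)^2.4 ≈ 0.67954
  L1 = 0.2126×0.81485 + 0.7152×0.10224 + 0.0722×0.67954 ≈ 0.29542
Color 2 (125,95,125):
  R=125: 125/255≈0.4902 > 0.04045 → ((0.4902+0.055)/1.055)^2.4 ≈ 0.20508
  G=95: 95/255≈0.3725 > 0.04045 → ((0.3725+0.055)/1.055)^2.4 ≈ 0.11444
  B=125: 125/255≈0.4902 > 0.04045 → ((0.4902+0.055)/1.055)^2.4 ≈ 0.20508
  L2 = 0.2126×0.20508 + 0.7152×0.11444 + 0.0722×0.20508 ≈ 0.14025
Lighter = 0.29542, Darker = 0.14025
Ratio = (L_lighter + 0.05) / (L_darker + 0.05)
Ratio = (0.29542 + 0.05) / (0.14025 + 0.05) = 0.34542 / 0.19025 ≈ 1.8156
Ratio ≈ 1.82:1


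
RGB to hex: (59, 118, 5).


R = 59 → 3B (hex)
G = 118 → 76 (hex)
B = 5 → 05 (hex)
Hex = #3B7605


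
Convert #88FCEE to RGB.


88 → 136 (R)
FC → 252 (G)
EE → 238 (B)
= RGB(136, 252, 238)


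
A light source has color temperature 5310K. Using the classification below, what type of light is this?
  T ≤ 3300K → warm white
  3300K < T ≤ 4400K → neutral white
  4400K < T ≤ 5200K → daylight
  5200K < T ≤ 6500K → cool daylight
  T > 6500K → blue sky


Temperature: 5310K
5200K < 5310K ≤ 6500K → cool daylight
Classification: cool daylight


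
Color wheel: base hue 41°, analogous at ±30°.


Base hue: 41°
Left analog: (41 - 30) mod 360 = 11°
Right analog: (41 + 30) mod 360 = 71°
Analogous hues = 11° and 71°


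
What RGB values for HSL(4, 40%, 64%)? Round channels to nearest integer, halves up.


H=4°, S=0.40, L=0.64
C = (1-|2L-1|)×S = (1-|0.28|)×0.40 = 0.288
H' = H/60 = 4/60 ≈ 0.0667; X = C×(1-|H' mod 2 - 1|) = 0.0192
m = L - C/2 = 0.64 - 0.144 = 0.496
Sector ⌊H'⌋ = 0 → (R',G',B') = (0.288, 0.0192, 0.0)
RGB = ((R'+m)×255, (G'+m)×255, (B'+m)×255) = (199.92, 131.376, 126.48)
Round half up → RGB(200, 131, 126)


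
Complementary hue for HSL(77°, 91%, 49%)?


Complement = opposite side of color wheel = hue + 180°
H' = (77 + 180) mod 360 = 257°
S and L unchanged.
= HSL(257°, 91%, 49%)


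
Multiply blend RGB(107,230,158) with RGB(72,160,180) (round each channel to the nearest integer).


Multiply: C = A×B/255, rounded to nearest integer
R: 107×72/255 = 7704/255 ≈ 30.212 → 30
G: 230×160/255 = 36800/255 ≈ 144.314 → 144
B: 158×180/255 = 28440/255 ≈ 111.529 → 112
= RGB(30, 144, 112)


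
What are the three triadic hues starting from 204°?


Triadic: equally spaced at 120° intervals
H1 = 204°
H2 = (204 + 120) mod 360 = 324°
H3 = (204 + 240) mod 360 = 84°
Triadic = 204°, 324°, 84°


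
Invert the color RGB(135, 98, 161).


Invert: (255-R, 255-G, 255-B)
R: 255-135 = 120
G: 255-98 = 157
B: 255-161 = 94
= RGB(120, 157, 94)


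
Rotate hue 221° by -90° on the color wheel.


New hue = (H + rotation) mod 360
New hue = (221 -90) mod 360
= 131 mod 360
= 131°


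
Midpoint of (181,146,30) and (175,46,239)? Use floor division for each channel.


Midpoint: each channel = ⌊(C₁+C₂)/2⌋
R: ⌊(181+175)/2⌋ = 178
G: ⌊(146+46)/2⌋ = 96
B: ⌊(30+239)/2⌋ = 134
= RGB(178, 96, 134)


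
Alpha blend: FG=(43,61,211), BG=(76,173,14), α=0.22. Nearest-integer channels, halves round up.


C = α×F + (1-α)×B, with 1-α = 0.78
R: 0.22×43 + 0.78×76 = 9.46 + 59.28 = 68.74 → 69
G: 0.22×61 + 0.78×173 = 13.42 + 134.94 = 148.36 → 148
B: 0.22×211 + 0.78×14 = 46.42 + 10.92 = 57.34 → 57
= RGB(69, 148, 57)


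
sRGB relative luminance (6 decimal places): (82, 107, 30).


Linearize each channel (sRGB transfer function): c = v/255; c_lin = c/12.92 if c ≤ 0.04045, else ((c+0.055)/1.055)^2.4
  R: 82/255 ≈ 0.321569 > 0.04045 → ((0.321569+0.055)/1.055)^2.4 ≈ 0.084376
  G: 107/255 ≈ 0.419608 > 0.04045 → ((0.419608+0.055)/1.055)^2.4 ≈ 0.147027
  B: 30/255 ≈ 0.117647 > 0.04045 → ((0.117647+0.055)/1.055)^2.4 ≈ 0.012983
R_lin = 0.084376, G_lin = 0.147027, B_lin = 0.012983
L = 0.2126×R + 0.7152×G + 0.0722×B
L = 0.2126×0.084376 + 0.7152×0.147027 + 0.0722×0.012983
L ≈ 0.124030


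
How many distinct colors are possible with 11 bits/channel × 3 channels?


Total bits = 11 bits/channel × 3 channels = 33 bits
Distinct colors = 2^33
= 8,589,934,592 colors


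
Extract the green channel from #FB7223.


Color: #FB7223
R = FB = 251
G = 72 = 114
B = 23 = 35
Green = 114


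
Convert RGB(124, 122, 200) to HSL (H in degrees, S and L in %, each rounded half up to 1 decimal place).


Normalize: R'=124/255≈0.4863, G'=122/255≈0.4784, B'=200/255≈0.7843
Max=200/255, Min=122/255, Δ=Max-Min=78/255
L = (Max+Min)/2 = (200+122)/510 = 322/510 = 0.63137… → L = 63.1%
L > 0.5 → S = Δ/(2-Max-Min) = 78/(510-200-122) = 78/188 = 0.41489… → S = 41.5%
(the 1/255 factors cancel in S and H, so raw channel differences can be used)
Max is B' → H = 60 × ((R-G)/Δ + 4) = 60 × ((124-122)/78 + 4)
  2/78 + 4 = 0.0256… + 4 = 4.0256…
  H = 60 × 4.0256… = 241.538…° → H = 241.5°
= HSL(241.5°, 41.5%, 63.1%)


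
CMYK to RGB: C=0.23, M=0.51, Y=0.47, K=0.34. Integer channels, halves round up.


R = 255 × (1-C) × (1-K) = 255 × 0.77 × 0.66 = 129.591 → 130
G = 255 × (1-M) × (1-K) = 255 × 0.49 × 0.66 = 82.467 → 82
B = 255 × (1-Y) × (1-K) = 255 × 0.53 × 0.66 = 89.199 → 89
= RGB(130, 82, 89)


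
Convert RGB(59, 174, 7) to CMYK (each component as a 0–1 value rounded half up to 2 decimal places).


R'=59/255≈0.2314, G'=174/255≈0.6824, B'=7/255≈0.0275
K = 1 - max(R',G',B') = 1 - 174/255 = 81/255 = 0.31764… → 0.32
(1-R'-K)/(1-K) simplifies to (max-R)/max with max = 174:
C = (174-59)/174 = 115/174 = 0.66091… → 0.66
M = (174-174)/174 = 0/174 = 0 → 0.00
Y = (174-7)/174 = 167/174 = 0.95977… → 0.96
= CMYK(0.66, 0.00, 0.96, 0.32)


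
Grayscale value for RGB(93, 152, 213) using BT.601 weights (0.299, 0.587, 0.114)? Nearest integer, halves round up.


Gray = 0.299×R + 0.587×G + 0.114×B
Gray = 0.299×93 + 0.587×152 + 0.114×213
Gray = 27.807 + 89.224 + 24.282
Gray = 141.313 → round half up → 141
Gray = 141


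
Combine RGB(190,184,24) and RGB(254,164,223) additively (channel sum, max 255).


Additive: each channel = min(255, C₁+C₂)
R: 190+254 = 444 → 255
G: 184+164 = 348 → 255
B: 24+223 = 247 → 247
= RGB(255, 255, 247)


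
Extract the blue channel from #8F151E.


Color: #8F151E
R = 8F = 143
G = 15 = 21
B = 1E = 30
Blue = 30


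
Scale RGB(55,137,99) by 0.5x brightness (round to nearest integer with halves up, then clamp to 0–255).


Multiply each channel by 0.5, round half up, clamp to [0, 255]
R: 55×0.5 = 27.5 → round → 28
G: 137×0.5 = 68.5 → round → 69
B: 99×0.5 = 49.5 → round → 50
= RGB(28, 69, 50)


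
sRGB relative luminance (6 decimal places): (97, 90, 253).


Linearize each channel (sRGB transfer function): c = v/255; c_lin = c/12.92 if c ≤ 0.04045, else ((c+0.055)/1.055)^2.4
  R: 97/255 ≈ 0.380392 > 0.04045 → ((0.380392+0.055)/1.055)^2.4 ≈ 0.119538
  G: 90/255 ≈ 0.352941 > 0.04045 → ((0.352941+0.055)/1.055)^2.4 ≈ 0.102242
  B: 253/255 ≈ 0.992157 > 0.04045 → ((0.992157+0.055)/1.055)^2.4 ≈ 0.982251
R_lin = 0.119538, G_lin = 0.102242, B_lin = 0.982251
L = 0.2126×R + 0.7152×G + 0.0722×B
L = 0.2126×0.119538 + 0.7152×0.102242 + 0.0722×0.982251
L ≈ 0.169456


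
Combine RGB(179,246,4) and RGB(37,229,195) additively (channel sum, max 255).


Additive: each channel = min(255, C₁+C₂)
R: 179+37 = 216 → 216
G: 246+229 = 475 → 255
B: 4+195 = 199 → 199
= RGB(216, 255, 199)


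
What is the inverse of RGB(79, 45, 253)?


Invert: (255-R, 255-G, 255-B)
R: 255-79 = 176
G: 255-45 = 210
B: 255-253 = 2
= RGB(176, 210, 2)


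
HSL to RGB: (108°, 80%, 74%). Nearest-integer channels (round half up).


H=108°, S=0.80, L=0.74
C = (1-|2L-1|)×S = (1-|0.48|)×0.80 = 0.416
H' = H/60 = 108/60 ≈ 1.8000; X = C×(1-|H' mod 2 - 1|) = 0.0832
m = L - C/2 = 0.74 - 0.208 = 0.532
Sector ⌊H'⌋ = 1 → (R',G',B') = (0.0832, 0.416, 0.0)
RGB = ((R'+m)×255, (G'+m)×255, (B'+m)×255) = (156.876, 241.74, 135.66)
Round half up → RGB(157, 242, 136)


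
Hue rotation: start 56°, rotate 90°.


New hue = (H + rotation) mod 360
New hue = (56 + 90) mod 360
= 146 mod 360
= 146°


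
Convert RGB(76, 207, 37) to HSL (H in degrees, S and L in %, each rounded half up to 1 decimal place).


Normalize: R'=76/255≈0.2980, G'=207/255≈0.8118, B'=37/255≈0.1451
Max=207/255, Min=37/255, Δ=Max-Min=170/255
L = (Max+Min)/2 = (207+37)/510 = 244/510 = 0.47843… → L = 47.8%
L ≤ 0.5 → S = Δ/(Max+Min) = 170/(207+37) = 170/244 = 0.69672… → S = 69.7%
(the 1/255 factors cancel in S and H, so raw channel differences can be used)
Max is G' → H = 60 × ((B-R)/Δ + 2) = 60 × ((37-76)/170 + 2)
  -39/170 + 2 = -0.2294… + 2 = 1.7705…
  H = 60 × 1.7705… = 106.235…° → H = 106.2°
= HSL(106.2°, 69.7%, 47.8%)


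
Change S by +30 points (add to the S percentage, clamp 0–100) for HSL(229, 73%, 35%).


Original S = 73%
Adjustment = +30 percentage points
New S = 73 + (30) = 103
Clamp to [0, 100] → 100
= HSL(229°, 100%, 35%)


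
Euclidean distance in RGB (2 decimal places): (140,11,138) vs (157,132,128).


d = √[(R₁-R₂)² + (G₁-G₂)² + (B₁-B₂)²]
d = √[(140-157)² + (11-132)² + (138-128)²]
d = √[289 + 14641 + 100]
d = √15030
d ≈ 122.60


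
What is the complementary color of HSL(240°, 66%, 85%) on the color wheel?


Complement = opposite side of color wheel = hue + 180°
H' = (240 + 180) mod 360 = 60°
S and L unchanged.
= HSL(60°, 66%, 85%)


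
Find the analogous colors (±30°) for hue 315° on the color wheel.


Base hue: 315°
Left analog: (315 - 30) mod 360 = 285°
Right analog: (315 + 30) mod 360 = 345°
Analogous hues = 285° and 345°


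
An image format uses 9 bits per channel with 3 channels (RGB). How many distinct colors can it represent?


Total bits = 9 bits/channel × 3 channels = 27 bits
Distinct colors = 2^27
= 134,217,728 colors


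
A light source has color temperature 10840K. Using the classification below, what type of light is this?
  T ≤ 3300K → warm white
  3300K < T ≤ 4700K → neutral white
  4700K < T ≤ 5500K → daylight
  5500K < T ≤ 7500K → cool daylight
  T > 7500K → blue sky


Temperature: 10840K
10840K > 7500K → blue sky
Classification: blue sky


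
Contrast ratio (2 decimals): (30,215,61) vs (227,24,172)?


Linearize each sRGB channel c=v/255: c/12.92 if c ≤ 0.04045 else ((c+0.055)/1.055)^2.4
L = 0.2126×R_lin + 0.7152×G_lin + 0.0722×B_lin
Color 1 (30,215,61):
  R=30: 30/255≈0.1176 > 0.04045 → ((0.1176+0.055)/1.055)^2.4 ≈ 0.01298
  G=215: 215/255≈0.8431 > 0.04045 → ((0.8431+0.055)/1.055)^2.4 ≈ 0.67954
  B=61: 61/255≈0.2392 > 0.04045 → ((0.2392+0.055)/1.055)^2.4 ≈ 0.04667
  L1 = 0.2126×0.01298 + 0.7152×0.67954 + 0.0722×0.04667 ≈ 0.49214
Color 2 (227,24,172):
  R=227: 227/255≈0.8902 > 0.04045 → ((0.8902+0.055)/1.055)^2.4 ≈ 0.76815
  G=24: 24/255≈0.0941 > 0.04045 → ((0.0941+0.055)/1.055)^2.4 ≈ 0.00913
  B=172: 172/255≈0.6745 > 0.04045 → ((0.6745+0.055)/1.055)^2.4 ≈ 0.41254
  L2 = 0.2126×0.76815 + 0.7152×0.00913 + 0.0722×0.41254 ≈ 0.19963
Lighter = 0.49214, Darker = 0.19963
Ratio = (L_lighter + 0.05) / (L_darker + 0.05)
Ratio = (0.49214 + 0.05) / (0.19963 + 0.05) = 0.54214 / 0.24963 ≈ 2.1718
Ratio ≈ 2.17:1


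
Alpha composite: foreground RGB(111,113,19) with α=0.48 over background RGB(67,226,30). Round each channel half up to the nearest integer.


C = α×F + (1-α)×B, with 1-α = 0.52
R: 0.48×111 + 0.52×67 = 53.28 + 34.84 = 88.12 → 88
G: 0.48×113 + 0.52×226 = 54.24 + 117.52 = 171.76 → 172
B: 0.48×19 + 0.52×30 = 9.12 + 15.60 = 24.72 → 25
= RGB(88, 172, 25)


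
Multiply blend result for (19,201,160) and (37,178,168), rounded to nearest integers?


Multiply: C = A×B/255, rounded to nearest integer
R: 19×37/255 = 703/255 ≈ 2.757 → 3
G: 201×178/255 = 35778/255 ≈ 140.306 → 140
B: 160×168/255 = 26880/255 ≈ 105.412 → 105
= RGB(3, 140, 105)


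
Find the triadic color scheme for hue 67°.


Triadic: equally spaced at 120° intervals
H1 = 67°
H2 = (67 + 120) mod 360 = 187°
H3 = (67 + 240) mod 360 = 307°
Triadic = 67°, 187°, 307°


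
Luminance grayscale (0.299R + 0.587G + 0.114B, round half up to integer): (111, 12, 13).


Gray = 0.299×R + 0.587×G + 0.114×B
Gray = 0.299×111 + 0.587×12 + 0.114×13
Gray = 33.189 + 7.044 + 1.482
Gray = 41.715 → round half up → 42
Gray = 42


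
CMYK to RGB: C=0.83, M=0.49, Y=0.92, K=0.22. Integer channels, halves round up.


R = 255 × (1-C) × (1-K) = 255 × 0.17 × 0.78 = 33.813 → 34
G = 255 × (1-M) × (1-K) = 255 × 0.51 × 0.78 = 101.439 → 101
B = 255 × (1-Y) × (1-K) = 255 × 0.08 × 0.78 = 15.912 → 16
= RGB(34, 101, 16)


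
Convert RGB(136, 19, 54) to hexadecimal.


R = 136 → 88 (hex)
G = 19 → 13 (hex)
B = 54 → 36 (hex)
Hex = #881336


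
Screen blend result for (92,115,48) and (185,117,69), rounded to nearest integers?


Screen: C = 255 - (255-A)×(255-B)/255, rounded to nearest integer
R: 255 - (255-92)×(255-185)/255 = 255 - 11410/255 ≈ 255 - 44.745 = 210.255 → 210
G: 255 - (255-115)×(255-117)/255 = 255 - 19320/255 ≈ 255 - 75.765 = 179.235 → 179
B: 255 - (255-48)×(255-69)/255 = 255 - 38502/255 ≈ 255 - 150.988 = 104.012 → 104
= RGB(210, 179, 104)


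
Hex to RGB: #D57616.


D5 → 213 (R)
76 → 118 (G)
16 → 22 (B)
= RGB(213, 118, 22)


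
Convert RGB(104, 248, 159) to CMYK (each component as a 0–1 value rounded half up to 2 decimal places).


R'=104/255≈0.4078, G'=248/255≈0.9725, B'=159/255≈0.6235
K = 1 - max(R',G',B') = 1 - 248/255 = 7/255 = 0.02745… → 0.03
(1-R'-K)/(1-K) simplifies to (max-R)/max with max = 248:
C = (248-104)/248 = 144/248 = 0.58064… → 0.58
M = (248-248)/248 = 0/248 = 0 → 0.00
Y = (248-159)/248 = 89/248 = 0.35887… → 0.36
= CMYK(0.58, 0.00, 0.36, 0.03)


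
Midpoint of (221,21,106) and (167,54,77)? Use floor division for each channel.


Midpoint: each channel = ⌊(C₁+C₂)/2⌋
R: ⌊(221+167)/2⌋ = 194
G: ⌊(21+54)/2⌋ = 37
B: ⌊(106+77)/2⌋ = 91
= RGB(194, 37, 91)


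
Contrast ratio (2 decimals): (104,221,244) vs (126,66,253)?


Linearize each sRGB channel c=v/255: c/12.92 if c ≤ 0.04045 else ((c+0.055)/1.055)^2.4
L = 0.2126×R_lin + 0.7152×G_lin + 0.0722×B_lin
Color 1 (104,221,244):
  R=104: 104/255≈0.4078 > 0.04045 → ((0.4078+0.055)/1.055)^2.4 ≈ 0.13843
  G=221: 221/255≈0.8667 > 0.04045 → ((0.8667+0.055)/1.055)^2.4 ≈ 0.72306
  B=244: 244/255≈0.9569 > 0.04045 → ((0.9569+0.055)/1.055)^2.4 ≈ 0.90466
  L1 = 0.2126×0.13843 + 0.7152×0.72306 + 0.0722×0.90466 ≈ 0.61188
Color 2 (126,66,253):
  R=126: 126/255≈0.4941 > 0.04045 → ((0.4941+0.055)/1.055)^2.4 ≈ 0.20864
  G=66: 66/255≈0.2588 > 0.04045 → ((0.2588+0.055)/1.055)^2.4 ≈ 0.05448
  B=253: 253/255≈0.9922 > 0.04045 → ((0.9922+0.055)/1.055)^2.4 ≈ 0.98225
  L2 = 0.2126×0.20864 + 0.7152×0.05448 + 0.0722×0.98225 ≈ 0.15424
Lighter = 0.61188, Darker = 0.15424
Ratio = (L_lighter + 0.05) / (L_darker + 0.05)
Ratio = (0.61188 + 0.05) / (0.15424 + 0.05) = 0.66188 / 0.20424 ≈ 3.2407
Ratio ≈ 3.24:1


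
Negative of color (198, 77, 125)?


Invert: (255-R, 255-G, 255-B)
R: 255-198 = 57
G: 255-77 = 178
B: 255-125 = 130
= RGB(57, 178, 130)


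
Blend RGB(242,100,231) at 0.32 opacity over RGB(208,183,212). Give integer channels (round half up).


C = α×F + (1-α)×B, with 1-α = 0.68
R: 0.32×242 + 0.68×208 = 77.44 + 141.44 = 218.88 → 219
G: 0.32×100 + 0.68×183 = 32.00 + 124.44 = 156.44 → 156
B: 0.32×231 + 0.68×212 = 73.92 + 144.16 = 218.08 → 218
= RGB(219, 156, 218)


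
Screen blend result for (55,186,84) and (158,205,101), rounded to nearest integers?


Screen: C = 255 - (255-A)×(255-B)/255, rounded to nearest integer
R: 255 - (255-55)×(255-158)/255 = 255 - 19400/255 ≈ 255 - 76.078 = 178.922 → 179
G: 255 - (255-186)×(255-205)/255 = 255 - 3450/255 ≈ 255 - 13.529 = 241.471 → 241
B: 255 - (255-84)×(255-101)/255 = 255 - 26334/255 ≈ 255 - 103.271 = 151.729 → 152
= RGB(179, 241, 152)


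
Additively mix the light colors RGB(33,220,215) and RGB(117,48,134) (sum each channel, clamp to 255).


Additive: each channel = min(255, C₁+C₂)
R: 33+117 = 150 → 150
G: 220+48 = 268 → 255
B: 215+134 = 349 → 255
= RGB(150, 255, 255)


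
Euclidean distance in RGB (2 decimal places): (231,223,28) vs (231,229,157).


d = √[(R₁-R₂)² + (G₁-G₂)² + (B₁-B₂)²]
d = √[(231-231)² + (223-229)² + (28-157)²]
d = √[0 + 36 + 16641]
d = √16677
d ≈ 129.14


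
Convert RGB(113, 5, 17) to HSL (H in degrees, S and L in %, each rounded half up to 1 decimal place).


Normalize: R'=113/255≈0.4431, G'=5/255≈0.0196, B'=17/255≈0.0667
Max=113/255, Min=5/255, Δ=Max-Min=108/255
L = (Max+Min)/2 = (113+5)/510 = 118/510 = 0.23137… → L = 23.1%
L ≤ 0.5 → S = Δ/(Max+Min) = 108/(113+5) = 108/118 = 0.91525… → S = 91.5%
(the 1/255 factors cancel in S and H, so raw channel differences can be used)
Max is R' → H = 60 × (((G-B)/Δ) mod 6) = 60 × (((5-17)/108) mod 6)
  (-12)/108 = -0.1111…; negative, so add 6 → 5.8888…
  H = 60 × 5.8888… = 353.333…° → H = 353.3°
= HSL(353.3°, 91.5%, 23.1%)


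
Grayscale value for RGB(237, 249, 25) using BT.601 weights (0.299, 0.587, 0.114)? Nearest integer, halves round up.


Gray = 0.299×R + 0.587×G + 0.114×B
Gray = 0.299×237 + 0.587×249 + 0.114×25
Gray = 70.863 + 146.163 + 2.850
Gray = 219.876 → round half up → 220
Gray = 220


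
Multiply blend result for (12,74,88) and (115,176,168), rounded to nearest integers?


Multiply: C = A×B/255, rounded to nearest integer
R: 12×115/255 = 1380/255 ≈ 5.412 → 5
G: 74×176/255 = 13024/255 ≈ 51.075 → 51
B: 88×168/255 = 14784/255 ≈ 57.976 → 58
= RGB(5, 51, 58)


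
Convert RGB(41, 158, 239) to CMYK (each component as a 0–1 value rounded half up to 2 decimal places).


R'=41/255≈0.1608, G'=158/255≈0.6196, B'=239/255≈0.9373
K = 1 - max(R',G',B') = 1 - 239/255 = 16/255 = 0.06274… → 0.06
(1-R'-K)/(1-K) simplifies to (max-R)/max with max = 239:
C = (239-41)/239 = 198/239 = 0.82845… → 0.83
M = (239-158)/239 = 81/239 = 0.33891… → 0.34
Y = (239-239)/239 = 0/239 = 0 → 0.00
= CMYK(0.83, 0.34, 0.00, 0.06)


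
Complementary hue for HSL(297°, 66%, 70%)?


Complement = opposite side of color wheel = hue + 180°
H' = (297 + 180) mod 360 = 117°
S and L unchanged.
= HSL(117°, 66%, 70%)


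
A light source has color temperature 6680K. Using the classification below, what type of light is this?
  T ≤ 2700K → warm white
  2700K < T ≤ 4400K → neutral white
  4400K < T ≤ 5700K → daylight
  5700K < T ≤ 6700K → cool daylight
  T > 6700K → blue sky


Temperature: 6680K
5700K < 6680K ≤ 6700K → cool daylight
Classification: cool daylight


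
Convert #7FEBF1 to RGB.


7F → 127 (R)
EB → 235 (G)
F1 → 241 (B)
= RGB(127, 235, 241)


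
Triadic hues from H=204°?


Triadic: equally spaced at 120° intervals
H1 = 204°
H2 = (204 + 120) mod 360 = 324°
H3 = (204 + 240) mod 360 = 84°
Triadic = 204°, 324°, 84°


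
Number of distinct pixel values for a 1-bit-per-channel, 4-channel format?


Total bits = 1 bits/channel × 4 channels = 4 bits
Distinct pixel values = 2^4
= 16 pixel values


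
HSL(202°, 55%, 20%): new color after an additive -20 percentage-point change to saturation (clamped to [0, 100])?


Original S = 55%
Adjustment = -20 percentage points
New S = 55 + (-20) = 35
Clamp to [0, 100] → 35
= HSL(202°, 35%, 20%)


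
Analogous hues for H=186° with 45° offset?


Base hue: 186°
Left analog: (186 - 45) mod 360 = 141°
Right analog: (186 + 45) mod 360 = 231°
Analogous hues = 141° and 231°


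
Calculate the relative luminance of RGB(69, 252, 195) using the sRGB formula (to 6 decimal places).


Linearize each channel (sRGB transfer function): c = v/255; c_lin = c/12.92 if c ≤ 0.04045, else ((c+0.055)/1.055)^2.4
  R: 69/255 ≈ 0.270588 > 0.04045 → ((0.270588+0.055)/1.055)^2.4 ≈ 0.059511
  G: 252/255 ≈ 0.988235 > 0.04045 → ((0.988235+0.055)/1.055)^2.4 ≈ 0.973445
  B: 195/255 ≈ 0.764706 > 0.04045 → ((0.764706+0.055)/1.055)^2.4 ≈ 0.545724
R_lin = 0.059511, G_lin = 0.973445, B_lin = 0.545724
L = 0.2126×R + 0.7152×G + 0.0722×B
L = 0.2126×0.059511 + 0.7152×0.973445 + 0.0722×0.545724
L ≈ 0.748261


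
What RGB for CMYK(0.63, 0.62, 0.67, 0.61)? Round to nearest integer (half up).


R = 255 × (1-C) × (1-K) = 255 × 0.37 × 0.39 = 36.7965 → 37
G = 255 × (1-M) × (1-K) = 255 × 0.38 × 0.39 = 37.791 → 38
B = 255 × (1-Y) × (1-K) = 255 × 0.33 × 0.39 = 32.8185 → 33
= RGB(37, 38, 33)


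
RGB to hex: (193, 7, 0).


R = 193 → C1 (hex)
G = 7 → 07 (hex)
B = 0 → 00 (hex)
Hex = #C10700


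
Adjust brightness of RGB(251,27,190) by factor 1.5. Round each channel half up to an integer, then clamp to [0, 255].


Multiply each channel by 1.5, round half up, clamp to [0, 255]
R: 251×1.5 = 376.5 → round → 377 → clamp → 255
G: 27×1.5 = 40.5 → round → 41
B: 190×1.5 = 285 → clamp → 255
= RGB(255, 41, 255)


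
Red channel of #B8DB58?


Color: #B8DB58
R = B8 = 184
G = DB = 219
B = 58 = 88
Red = 184


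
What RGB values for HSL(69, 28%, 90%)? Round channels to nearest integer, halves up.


H=69°, S=0.28, L=0.90
C = (1-|2L-1|)×S = (1-|0.80|)×0.28 = 0.056
H' = H/60 = 69/60 ≈ 1.1500; X = C×(1-|H' mod 2 - 1|) = 0.0476
m = L - C/2 = 0.90 - 0.028 = 0.872
Sector ⌊H'⌋ = 1 → (R',G',B') = (0.0476, 0.056, 0.0)
RGB = ((R'+m)×255, (G'+m)×255, (B'+m)×255) = (234.498, 236.64, 222.36)
Round half up → RGB(234, 237, 222)


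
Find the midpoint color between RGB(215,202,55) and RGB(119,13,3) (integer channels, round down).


Midpoint: each channel = ⌊(C₁+C₂)/2⌋
R: ⌊(215+119)/2⌋ = 167
G: ⌊(202+13)/2⌋ = 107
B: ⌊(55+3)/2⌋ = 29
= RGB(167, 107, 29)


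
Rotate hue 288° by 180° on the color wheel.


New hue = (H + rotation) mod 360
New hue = (288 + 180) mod 360
= 468 mod 360
= 108°


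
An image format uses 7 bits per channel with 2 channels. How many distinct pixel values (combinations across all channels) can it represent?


Total bits = 7 bits/channel × 2 channels = 14 bits
Distinct pixel values = 2^14
= 16,384 pixel values


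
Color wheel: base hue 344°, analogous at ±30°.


Base hue: 344°
Left analog: (344 - 30) mod 360 = 314°
Right analog: (344 + 30) mod 360 = 14°
Analogous hues = 314° and 14°


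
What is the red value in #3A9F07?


Color: #3A9F07
R = 3A = 58
G = 9F = 159
B = 07 = 7
Red = 58


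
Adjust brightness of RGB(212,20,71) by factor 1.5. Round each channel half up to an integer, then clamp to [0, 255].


Multiply each channel by 1.5, round half up, clamp to [0, 255]
R: 212×1.5 = 318 → clamp → 255
G: 20×1.5 = 30
B: 71×1.5 = 106.5 → round → 107
= RGB(255, 30, 107)


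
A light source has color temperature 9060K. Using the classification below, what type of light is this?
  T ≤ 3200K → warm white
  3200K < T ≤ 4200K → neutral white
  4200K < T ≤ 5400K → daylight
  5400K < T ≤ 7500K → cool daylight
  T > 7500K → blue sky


Temperature: 9060K
9060K > 7500K → blue sky
Classification: blue sky


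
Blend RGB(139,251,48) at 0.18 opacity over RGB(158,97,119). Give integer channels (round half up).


C = α×F + (1-α)×B, with 1-α = 0.82
R: 0.18×139 + 0.82×158 = 25.02 + 129.56 = 154.58 → 155
G: 0.18×251 + 0.82×97 = 45.18 + 79.54 = 124.72 → 125
B: 0.18×48 + 0.82×119 = 8.64 + 97.58 = 106.22 → 106
= RGB(155, 125, 106)


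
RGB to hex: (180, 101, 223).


R = 180 → B4 (hex)
G = 101 → 65 (hex)
B = 223 → DF (hex)
Hex = #B465DF


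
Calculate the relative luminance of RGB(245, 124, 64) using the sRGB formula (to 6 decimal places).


Linearize each channel (sRGB transfer function): c = v/255; c_lin = c/12.92 if c ≤ 0.04045, else ((c+0.055)/1.055)^2.4
  R: 245/255 ≈ 0.960784 > 0.04045 → ((0.960784+0.055)/1.055)^2.4 ≈ 0.913099
  G: 124/255 ≈ 0.486275 > 0.04045 → ((0.486275+0.055)/1.055)^2.4 ≈ 0.201556
  B: 64/255 ≈ 0.250980 > 0.04045 → ((0.250980+0.055)/1.055)^2.4 ≈ 0.051269
R_lin = 0.913099, G_lin = 0.201556, B_lin = 0.051269
L = 0.2126×R + 0.7152×G + 0.0722×B
L = 0.2126×0.913099 + 0.7152×0.201556 + 0.0722×0.051269
L ≈ 0.341979


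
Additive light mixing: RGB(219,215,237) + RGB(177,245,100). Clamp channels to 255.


Additive: each channel = min(255, C₁+C₂)
R: 219+177 = 396 → 255
G: 215+245 = 460 → 255
B: 237+100 = 337 → 255
= RGB(255, 255, 255)


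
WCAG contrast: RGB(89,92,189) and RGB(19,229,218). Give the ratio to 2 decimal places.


Linearize each sRGB channel c=v/255: c/12.92 if c ≤ 0.04045 else ((c+0.055)/1.055)^2.4
L = 0.2126×R_lin + 0.7152×G_lin + 0.0722×B_lin
Color 1 (89,92,189):
  R=89: 89/255≈0.3490 > 0.04045 → ((0.3490+0.055)/1.055)^2.4 ≈ 0.09990
  G=92: 92/255≈0.3608 > 0.04045 → ((0.3608+0.055)/1.055)^2.4 ≈ 0.10702
  B=189: 189/255≈0.7412 > 0.04045 → ((0.7412+0.055)/1.055)^2.4 ≈ 0.50888
  L1 = 0.2126×0.09990 + 0.7152×0.10702 + 0.0722×0.50888 ≈ 0.13452
Color 2 (19,229,218):
  R=19: 19/255≈0.0745 > 0.04045 → ((0.0745+0.055)/1.055)^2.4 ≈ 0.00651
  G=229: 229/255≈0.8980 > 0.04045 → ((0.8980+0.055)/1.055)^2.4 ≈ 0.78354
  B=218: 218/255≈0.8549 > 0.04045 → ((0.8549+0.055)/1.055)^2.4 ≈ 0.70110
  L2 = 0.2126×0.00651 + 0.7152×0.78354 + 0.0722×0.70110 ≈ 0.61239
Lighter = 0.61239, Darker = 0.13452
Ratio = (L_lighter + 0.05) / (L_darker + 0.05)
Ratio = (0.61239 + 0.05) / (0.13452 + 0.05) = 0.66239 / 0.18452 ≈ 3.5898
Ratio ≈ 3.59:1


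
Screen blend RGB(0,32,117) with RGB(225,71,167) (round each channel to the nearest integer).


Screen: C = 255 - (255-A)×(255-B)/255, rounded to nearest integer
R: 255 - (255-0)×(255-225)/255 = 255 - 7650/255 ≈ 255 - 30.000 = 225.000 → 225
G: 255 - (255-32)×(255-71)/255 = 255 - 41032/255 ≈ 255 - 160.910 = 94.090 → 94
B: 255 - (255-117)×(255-167)/255 = 255 - 12144/255 ≈ 255 - 47.624 = 207.376 → 207
= RGB(225, 94, 207)


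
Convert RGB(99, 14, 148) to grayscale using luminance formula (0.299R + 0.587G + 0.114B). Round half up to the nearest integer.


Gray = 0.299×R + 0.587×G + 0.114×B
Gray = 0.299×99 + 0.587×14 + 0.114×148
Gray = 29.601 + 8.218 + 16.872
Gray = 54.691 → round half up → 55
Gray = 55


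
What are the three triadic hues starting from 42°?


Triadic: equally spaced at 120° intervals
H1 = 42°
H2 = (42 + 120) mod 360 = 162°
H3 = (42 + 240) mod 360 = 282°
Triadic = 42°, 162°, 282°


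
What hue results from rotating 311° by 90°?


New hue = (H + rotation) mod 360
New hue = (311 + 90) mod 360
= 401 mod 360
= 41°


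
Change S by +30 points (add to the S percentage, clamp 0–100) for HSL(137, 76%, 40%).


Original S = 76%
Adjustment = +30 percentage points
New S = 76 + (30) = 106
Clamp to [0, 100] → 100
= HSL(137°, 100%, 40%)


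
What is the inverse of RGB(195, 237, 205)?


Invert: (255-R, 255-G, 255-B)
R: 255-195 = 60
G: 255-237 = 18
B: 255-205 = 50
= RGB(60, 18, 50)


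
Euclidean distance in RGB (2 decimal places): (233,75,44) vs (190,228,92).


d = √[(R₁-R₂)² + (G₁-G₂)² + (B₁-B₂)²]
d = √[(233-190)² + (75-228)² + (44-92)²]
d = √[1849 + 23409 + 2304]
d = √27562
d ≈ 166.02


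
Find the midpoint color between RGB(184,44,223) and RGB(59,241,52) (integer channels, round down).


Midpoint: each channel = ⌊(C₁+C₂)/2⌋
R: ⌊(184+59)/2⌋ = 121
G: ⌊(44+241)/2⌋ = 142
B: ⌊(223+52)/2⌋ = 137
= RGB(121, 142, 137)


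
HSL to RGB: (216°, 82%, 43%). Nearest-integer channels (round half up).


H=216°, S=0.82, L=0.43
C = (1-|2L-1|)×S = (1-|-0.14|)×0.82 = 0.7052
H' = H/60 = 216/60 ≈ 3.6000; X = C×(1-|H' mod 2 - 1|) = 0.28208
m = L - C/2 = 0.43 - 0.3526 = 0.0774
Sector ⌊H'⌋ = 3 → (R',G',B') = (0.0, 0.28208, 0.7052)
RGB = ((R'+m)×255, (G'+m)×255, (B'+m)×255) = (19.737, 91.6674, 199.563)
Round half up → RGB(20, 92, 200)


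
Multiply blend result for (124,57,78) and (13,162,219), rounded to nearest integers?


Multiply: C = A×B/255, rounded to nearest integer
R: 124×13/255 = 1612/255 ≈ 6.322 → 6
G: 57×162/255 = 9234/255 ≈ 36.212 → 36
B: 78×219/255 = 17082/255 ≈ 66.988 → 67
= RGB(6, 36, 67)


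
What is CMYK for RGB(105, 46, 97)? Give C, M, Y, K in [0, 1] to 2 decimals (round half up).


R'=105/255≈0.4118, G'=46/255≈0.1804, B'=97/255≈0.3804
K = 1 - max(R',G',B') = 1 - 105/255 = 150/255 = 0.58823… → 0.59
(1-R'-K)/(1-K) simplifies to (max-R)/max with max = 105:
C = (105-105)/105 = 0/105 = 0 → 0.00
M = (105-46)/105 = 59/105 = 0.56190… → 0.56
Y = (105-97)/105 = 8/105 = 0.07619… → 0.08
= CMYK(0.00, 0.56, 0.08, 0.59)


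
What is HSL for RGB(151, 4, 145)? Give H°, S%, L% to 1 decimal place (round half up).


Normalize: R'=151/255≈0.5922, G'=4/255≈0.0157, B'=145/255≈0.5686
Max=151/255, Min=4/255, Δ=Max-Min=147/255
L = (Max+Min)/2 = (151+4)/510 = 155/510 = 0.30392… → L = 30.4%
L ≤ 0.5 → S = Δ/(Max+Min) = 147/(151+4) = 147/155 = 0.94838… → S = 94.8%
(the 1/255 factors cancel in S and H, so raw channel differences can be used)
Max is R' → H = 60 × (((G-B)/Δ) mod 6) = 60 × (((4-145)/147) mod 6)
  (-141)/147 = -0.9591…; negative, so add 6 → 5.0408…
  H = 60 × 5.0408… = 302.448…° → H = 302.4°
= HSL(302.4°, 94.8%, 30.4%)


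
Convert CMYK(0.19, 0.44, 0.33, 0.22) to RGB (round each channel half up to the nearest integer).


R = 255 × (1-C) × (1-K) = 255 × 0.81 × 0.78 = 161.109 → 161
G = 255 × (1-M) × (1-K) = 255 × 0.56 × 0.78 = 111.384 → 111
B = 255 × (1-Y) × (1-K) = 255 × 0.67 × 0.78 = 133.263 → 133
= RGB(161, 111, 133)


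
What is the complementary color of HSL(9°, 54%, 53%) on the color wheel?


Complement = opposite side of color wheel = hue + 180°
H' = (9 + 180) mod 360 = 189°
S and L unchanged.
= HSL(189°, 54%, 53%)


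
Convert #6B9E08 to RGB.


6B → 107 (R)
9E → 158 (G)
08 → 8 (B)
= RGB(107, 158, 8)


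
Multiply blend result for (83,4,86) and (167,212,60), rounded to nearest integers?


Multiply: C = A×B/255, rounded to nearest integer
R: 83×167/255 = 13861/255 ≈ 54.357 → 54
G: 4×212/255 = 848/255 ≈ 3.325 → 3
B: 86×60/255 = 5160/255 ≈ 20.235 → 20
= RGB(54, 3, 20)


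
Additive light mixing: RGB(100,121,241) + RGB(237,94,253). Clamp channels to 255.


Additive: each channel = min(255, C₁+C₂)
R: 100+237 = 337 → 255
G: 121+94 = 215 → 215
B: 241+253 = 494 → 255
= RGB(255, 215, 255)


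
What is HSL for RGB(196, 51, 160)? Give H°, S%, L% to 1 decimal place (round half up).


Normalize: R'=196/255≈0.7686, G'=51/255≈0.2000, B'=160/255≈0.6275
Max=196/255, Min=51/255, Δ=Max-Min=145/255
L = (Max+Min)/2 = (196+51)/510 = 247/510 = 0.48431… → L = 48.4%
L ≤ 0.5 → S = Δ/(Max+Min) = 145/(196+51) = 145/247 = 0.58704… → S = 58.7%
(the 1/255 factors cancel in S and H, so raw channel differences can be used)
Max is R' → H = 60 × (((G-B)/Δ) mod 6) = 60 × (((51-160)/145) mod 6)
  (-109)/145 = -0.7517…; negative, so add 6 → 5.2482…
  H = 60 × 5.2482… = 314.896…° → H = 314.9°
= HSL(314.9°, 58.7%, 48.4%)


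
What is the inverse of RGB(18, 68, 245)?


Invert: (255-R, 255-G, 255-B)
R: 255-18 = 237
G: 255-68 = 187
B: 255-245 = 10
= RGB(237, 187, 10)


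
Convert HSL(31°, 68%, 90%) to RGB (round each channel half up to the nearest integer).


H=31°, S=0.68, L=0.90
C = (1-|2L-1|)×S = (1-|0.80|)×0.68 = 0.136
H' = H/60 = 31/60 ≈ 0.5167; X = C×(1-|H' mod 2 - 1|) ≈ 0.0703
m = L - C/2 = 0.90 - 0.068 = 0.832
Sector ⌊H'⌋ = 0 → (R',G',B') = (0.136, ≈0.0703, 0.0)
RGB = ((R'+m)×255, (G'+m)×255, (B'+m)×255) = (246.84, 230.078, 212.16)
Round half up → RGB(247, 230, 212)


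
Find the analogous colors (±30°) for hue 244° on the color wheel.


Base hue: 244°
Left analog: (244 - 30) mod 360 = 214°
Right analog: (244 + 30) mod 360 = 274°
Analogous hues = 214° and 274°


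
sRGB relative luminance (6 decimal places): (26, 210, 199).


Linearize each channel (sRGB transfer function): c = v/255; c_lin = c/12.92 if c ≤ 0.04045, else ((c+0.055)/1.055)^2.4
  R: 26/255 ≈ 0.101961 > 0.04045 → ((0.101961+0.055)/1.055)^2.4 ≈ 0.010330
  G: 210/255 ≈ 0.823529 > 0.04045 → ((0.823529+0.055)/1.055)^2.4 ≈ 0.644480
  B: 199/255 ≈ 0.780392 > 0.04045 → ((0.780392+0.055)/1.055)^2.4 ≈ 0.571125
R_lin = 0.010330, G_lin = 0.644480, B_lin = 0.571125
L = 0.2126×R + 0.7152×G + 0.0722×B
L = 0.2126×0.010330 + 0.7152×0.644480 + 0.0722×0.571125
L ≈ 0.504363


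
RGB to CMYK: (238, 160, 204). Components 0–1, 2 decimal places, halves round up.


R'=238/255≈0.9333, G'=160/255≈0.6275, B'=204/255≈0.8000
K = 1 - max(R',G',B') = 1 - 238/255 = 17/255 = 0.06666… → 0.07
(1-R'-K)/(1-K) simplifies to (max-R)/max with max = 238:
C = (238-238)/238 = 0/238 = 0 → 0.00
M = (238-160)/238 = 78/238 = 0.32773… → 0.33
Y = (238-204)/238 = 34/238 = 0.14285… → 0.14
= CMYK(0.00, 0.33, 0.14, 0.07)


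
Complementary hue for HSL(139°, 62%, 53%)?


Complement = opposite side of color wheel = hue + 180°
H' = (139 + 180) mod 360 = 319°
S and L unchanged.
= HSL(319°, 62%, 53%)


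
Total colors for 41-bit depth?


Colors = 2^bits = 2^41
= 2,199,023,255,552 colors


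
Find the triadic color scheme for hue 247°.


Triadic: equally spaced at 120° intervals
H1 = 247°
H2 = (247 + 120) mod 360 = 7°
H3 = (247 + 240) mod 360 = 127°
Triadic = 247°, 7°, 127°


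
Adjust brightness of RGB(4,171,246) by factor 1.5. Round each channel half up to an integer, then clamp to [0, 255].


Multiply each channel by 1.5, round half up, clamp to [0, 255]
R: 4×1.5 = 6
G: 171×1.5 = 256.5 → round → 257 → clamp → 255
B: 246×1.5 = 369 → clamp → 255
= RGB(6, 255, 255)


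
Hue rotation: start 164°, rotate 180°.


New hue = (H + rotation) mod 360
New hue = (164 + 180) mod 360
= 344 mod 360
= 344°


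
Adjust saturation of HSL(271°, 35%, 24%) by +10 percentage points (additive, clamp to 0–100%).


Original S = 35%
Adjustment = +10 percentage points
New S = 35 + (10) = 45
Clamp to [0, 100] → 45
= HSL(271°, 45%, 24%)


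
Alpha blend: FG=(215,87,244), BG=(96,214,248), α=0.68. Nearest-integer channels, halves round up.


C = α×F + (1-α)×B, with 1-α = 0.32
R: 0.68×215 + 0.32×96 = 146.20 + 30.72 = 176.92 → 177
G: 0.68×87 + 0.32×214 = 59.16 + 68.48 = 127.64 → 128
B: 0.68×244 + 0.32×248 = 165.92 + 79.36 = 245.28 → 245
= RGB(177, 128, 245)


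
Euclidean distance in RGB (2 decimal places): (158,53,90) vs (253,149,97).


d = √[(R₁-R₂)² + (G₁-G₂)² + (B₁-B₂)²]
d = √[(158-253)² + (53-149)² + (90-97)²]
d = √[9025 + 9216 + 49]
d = √18290
d ≈ 135.24


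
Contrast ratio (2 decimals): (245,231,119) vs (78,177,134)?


Linearize each sRGB channel c=v/255: c/12.92 if c ≤ 0.04045 else ((c+0.055)/1.055)^2.4
L = 0.2126×R_lin + 0.7152×G_lin + 0.0722×B_lin
Color 1 (245,231,119):
  R=245: 245/255≈0.9608 > 0.04045 → ((0.9608+0.055)/1.055)^2.4 ≈ 0.91310
  G=231: 231/255≈0.9059 > 0.04045 → ((0.9059+0.055)/1.055)^2.4 ≈ 0.79910
  B=119: 119/255≈0.4667 > 0.04045 → ((0.4667+0.055)/1.055)^2.4 ≈ 0.18447
  L1 = 0.2126×0.91310 + 0.7152×0.79910 + 0.0722×0.18447 ≈ 0.77896
Color 2 (78,177,134):
  R=78: 78/255≈0.3059 > 0.04045 → ((0.3059+0.055)/1.055)^2.4 ≈ 0.07619
  G=177: 177/255≈0.6941 > 0.04045 → ((0.6941+0.055)/1.055)^2.4 ≈ 0.43966
  B=134: 134/255≈0.5255 > 0.04045 → ((0.5255+0.055)/1.055)^2.4 ≈ 0.23840
  L2 = 0.2126×0.07619 + 0.7152×0.43966 + 0.0722×0.23840 ≈ 0.34785
Lighter = 0.77896, Darker = 0.34785
Ratio = (L_lighter + 0.05) / (L_darker + 0.05)
Ratio = (0.77896 + 0.05) / (0.34785 + 0.05) = 0.82896 / 0.39785 ≈ 2.0836
Ratio ≈ 2.08:1


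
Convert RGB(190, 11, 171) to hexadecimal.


R = 190 → BE (hex)
G = 11 → 0B (hex)
B = 171 → AB (hex)
Hex = #BE0BAB


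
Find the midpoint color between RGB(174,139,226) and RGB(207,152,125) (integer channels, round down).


Midpoint: each channel = ⌊(C₁+C₂)/2⌋
R: ⌊(174+207)/2⌋ = 190
G: ⌊(139+152)/2⌋ = 145
B: ⌊(226+125)/2⌋ = 175
= RGB(190, 145, 175)
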